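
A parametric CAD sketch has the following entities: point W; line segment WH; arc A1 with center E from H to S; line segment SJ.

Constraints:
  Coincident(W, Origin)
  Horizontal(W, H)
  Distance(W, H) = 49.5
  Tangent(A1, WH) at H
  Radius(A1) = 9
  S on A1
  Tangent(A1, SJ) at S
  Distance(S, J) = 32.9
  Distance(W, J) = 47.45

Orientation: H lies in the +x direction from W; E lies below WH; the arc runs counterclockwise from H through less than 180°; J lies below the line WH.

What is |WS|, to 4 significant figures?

41.46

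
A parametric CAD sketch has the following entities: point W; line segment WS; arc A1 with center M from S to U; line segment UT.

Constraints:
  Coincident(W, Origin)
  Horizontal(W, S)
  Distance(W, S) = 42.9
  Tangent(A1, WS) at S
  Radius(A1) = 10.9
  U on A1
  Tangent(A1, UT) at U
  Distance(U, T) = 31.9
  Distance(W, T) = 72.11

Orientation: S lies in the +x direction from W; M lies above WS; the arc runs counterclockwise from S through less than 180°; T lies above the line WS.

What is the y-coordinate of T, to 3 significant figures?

39.9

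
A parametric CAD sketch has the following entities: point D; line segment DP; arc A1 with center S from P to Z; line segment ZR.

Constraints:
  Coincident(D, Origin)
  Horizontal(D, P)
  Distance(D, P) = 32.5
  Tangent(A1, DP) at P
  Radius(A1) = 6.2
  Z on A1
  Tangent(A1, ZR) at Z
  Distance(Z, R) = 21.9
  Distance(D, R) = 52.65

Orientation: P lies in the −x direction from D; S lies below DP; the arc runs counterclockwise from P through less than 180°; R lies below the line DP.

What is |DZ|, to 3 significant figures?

38.4

Checks: |SP| = 6.200 ✓; |SZ| = 6.200 ✓; ∠(SZ, ZR) = 90.00° ✓; |ZR| = 21.90 ✓; |DR| = 52.65 ✓.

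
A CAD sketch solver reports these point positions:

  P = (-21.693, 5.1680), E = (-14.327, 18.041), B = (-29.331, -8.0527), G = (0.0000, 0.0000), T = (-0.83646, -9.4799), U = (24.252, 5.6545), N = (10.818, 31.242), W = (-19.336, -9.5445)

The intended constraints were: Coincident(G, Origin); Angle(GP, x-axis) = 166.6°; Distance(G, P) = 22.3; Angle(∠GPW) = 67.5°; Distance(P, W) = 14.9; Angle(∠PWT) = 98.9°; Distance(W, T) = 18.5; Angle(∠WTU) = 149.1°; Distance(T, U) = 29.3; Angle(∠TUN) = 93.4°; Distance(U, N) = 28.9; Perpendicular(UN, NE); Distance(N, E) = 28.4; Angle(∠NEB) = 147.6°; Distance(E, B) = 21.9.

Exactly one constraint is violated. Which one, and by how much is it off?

Distance(E, B) = 21.9 — off by 8.20.

G = (0.00, 0.00) ✓; GP at 166.6° ✓; |GP| = 22.30 ✓; ∠GPW = 67.50° ✓; |PW| = 14.90 ✓; ∠PWT = 98.90° ✓; |WT| = 18.50 ✓; ∠WTU = 149.1° ✓; |TU| = 29.30 ✓; ∠TUN = 93.40° ✓; |UN| = 28.90 ✓; ∠(UN, NE) = 90.00° ✓; |NE| = 28.40 ✓; ∠NEB = 147.6° ✓; |EB| = 30.10 ✗.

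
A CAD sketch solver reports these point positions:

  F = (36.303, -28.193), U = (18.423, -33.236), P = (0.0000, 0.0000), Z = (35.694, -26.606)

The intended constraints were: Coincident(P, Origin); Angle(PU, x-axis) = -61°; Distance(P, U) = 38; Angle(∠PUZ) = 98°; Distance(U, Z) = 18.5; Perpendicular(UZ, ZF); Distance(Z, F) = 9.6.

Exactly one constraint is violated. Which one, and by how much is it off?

Distance(Z, F) = 9.6 — off by 7.90.

P = (0.00, 0.00) ✓; PU at -61.00° ✓; |PU| = 38.00 ✓; ∠PUZ = 98.00° ✓; |UZ| = 18.50 ✓; ∠(UZ, ZF) = 90.01° ✓; |ZF| = 1.700 ✗.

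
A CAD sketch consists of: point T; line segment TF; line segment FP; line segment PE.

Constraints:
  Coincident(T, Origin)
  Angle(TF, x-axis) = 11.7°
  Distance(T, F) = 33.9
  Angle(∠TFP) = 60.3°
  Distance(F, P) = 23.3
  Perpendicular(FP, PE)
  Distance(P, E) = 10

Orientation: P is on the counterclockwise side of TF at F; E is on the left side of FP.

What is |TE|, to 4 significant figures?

20.51

T is at the origin; TF runs at 11.7° with length 33.9, so F = 33.9·(cos 11.7°, sin 11.7°) = (33.20, 6.874). ∠TFP = 60.3°, so FP runs at 11.7° + (180° − 60.3°) = 131.4° from the x-axis; with |FP| = 23.3, P = F + 23.3·(cos 131.4°, sin 131.4°) = (17.79, 24.35). The perpendicularity gives PE at right angles to FP; with |PE| = 10.0 on the left of FP, E = P + 10.0·(-0.7501, -0.6613) = (10.29, 17.74). Then |TE| = |E − T| = 20.51.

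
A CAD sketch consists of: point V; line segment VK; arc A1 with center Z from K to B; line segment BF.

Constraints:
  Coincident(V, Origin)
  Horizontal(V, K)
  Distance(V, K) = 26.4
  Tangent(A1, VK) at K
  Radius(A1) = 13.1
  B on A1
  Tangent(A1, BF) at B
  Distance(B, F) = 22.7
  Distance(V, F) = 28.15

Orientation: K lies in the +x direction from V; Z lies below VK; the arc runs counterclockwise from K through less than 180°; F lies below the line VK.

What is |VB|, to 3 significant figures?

16.4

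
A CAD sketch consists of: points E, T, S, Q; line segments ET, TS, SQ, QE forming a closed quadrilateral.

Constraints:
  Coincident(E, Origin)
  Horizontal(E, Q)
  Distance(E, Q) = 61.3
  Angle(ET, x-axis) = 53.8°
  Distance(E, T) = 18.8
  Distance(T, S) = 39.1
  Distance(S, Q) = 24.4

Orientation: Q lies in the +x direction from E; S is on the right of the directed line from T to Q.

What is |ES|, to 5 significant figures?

41.363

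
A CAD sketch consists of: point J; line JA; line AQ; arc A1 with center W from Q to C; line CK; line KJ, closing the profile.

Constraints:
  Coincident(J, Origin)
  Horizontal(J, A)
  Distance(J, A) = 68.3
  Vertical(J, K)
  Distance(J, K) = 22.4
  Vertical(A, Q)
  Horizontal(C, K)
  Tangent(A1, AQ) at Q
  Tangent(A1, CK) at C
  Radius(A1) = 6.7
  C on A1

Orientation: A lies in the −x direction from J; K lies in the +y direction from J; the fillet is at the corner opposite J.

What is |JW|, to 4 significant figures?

63.57

J and K share the same x with |JK| = 22.4 and K on the +y side, so K = (0.000, 22.40). The virtual corner opposite J is at (-68.30, 22.40). The tangent condition forces WQ to be normal to AQ and A1 meets CK tangentially, so WC is at right angles to CK, with radius 6.7, so the center W sits 6.7 in from both sides at W = (-61.60, 15.70). Then |JW| = |W − J| = 63.57.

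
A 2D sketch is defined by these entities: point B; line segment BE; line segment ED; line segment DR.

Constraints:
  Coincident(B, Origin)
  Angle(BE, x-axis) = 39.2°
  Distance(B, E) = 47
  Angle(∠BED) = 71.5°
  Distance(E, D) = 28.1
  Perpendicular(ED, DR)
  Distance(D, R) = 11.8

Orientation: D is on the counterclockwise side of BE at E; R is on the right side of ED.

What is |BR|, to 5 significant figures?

57.893

∠BED = 71.5°, so ED runs at 39.2° + (180° − 71.5°) = 147.70° from the x-axis; with |ED| = 28.1, D = E + 28.1·(cos 147.70°, sin 147.70°) = (12.671, 44.721). ED ⟂ DR; with |DR| = 11.8 on the right of ED, R = D + 11.8·(0.53435, 0.84526) = (18.976, 54.695). Then |BR| = |R − B| = 57.893.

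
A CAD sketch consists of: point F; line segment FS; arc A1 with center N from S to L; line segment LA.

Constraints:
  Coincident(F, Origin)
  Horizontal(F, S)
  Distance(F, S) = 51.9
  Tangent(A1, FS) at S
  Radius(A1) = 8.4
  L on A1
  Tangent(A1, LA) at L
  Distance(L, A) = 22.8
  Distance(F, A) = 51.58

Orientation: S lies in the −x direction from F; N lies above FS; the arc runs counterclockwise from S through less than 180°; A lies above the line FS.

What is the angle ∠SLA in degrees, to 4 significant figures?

137.4°

F is at the origin; FS is horizontal with |FS| = 51.9 and S on the −x side, so S = (-51.90, 0.000). Since A1 is tangent to FS there, NS ⟂ FS, so N = S + (0, 8.4) = (-51.90, 8.400). Since NL ⟂ LA (tangency), |NA| = √(8.4² + 22.8²) = 24.30 regardless of where L sits on A1. So A lies on both circle(F, 51.58) and circle(N, 24.30); the above-FS intersection is A = (-41.65, 30.43). L is the foot of the tangent from A: L = (-43.53, 7.707).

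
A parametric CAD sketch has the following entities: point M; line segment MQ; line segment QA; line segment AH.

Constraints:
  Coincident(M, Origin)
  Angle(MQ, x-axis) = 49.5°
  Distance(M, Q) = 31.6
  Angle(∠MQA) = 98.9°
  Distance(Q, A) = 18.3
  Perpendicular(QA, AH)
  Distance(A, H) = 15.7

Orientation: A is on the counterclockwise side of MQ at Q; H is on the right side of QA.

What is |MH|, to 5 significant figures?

52.337

∠MQA = 98.9°, so QA runs at 49.5° + (180° − 98.9°) = 130.60° from the x-axis; with |QA| = 18.3, A = Q + 18.3·(cos 130.60°, sin 130.60°) = (8.6134, 37.923). The perpendicularity gives AH at right angles to QA; with |AH| = 15.7 on the right of QA, H = A + 15.7·(0.75927, 0.65077) = (20.534, 48.141). Then |MH| = |H − M| = 52.337.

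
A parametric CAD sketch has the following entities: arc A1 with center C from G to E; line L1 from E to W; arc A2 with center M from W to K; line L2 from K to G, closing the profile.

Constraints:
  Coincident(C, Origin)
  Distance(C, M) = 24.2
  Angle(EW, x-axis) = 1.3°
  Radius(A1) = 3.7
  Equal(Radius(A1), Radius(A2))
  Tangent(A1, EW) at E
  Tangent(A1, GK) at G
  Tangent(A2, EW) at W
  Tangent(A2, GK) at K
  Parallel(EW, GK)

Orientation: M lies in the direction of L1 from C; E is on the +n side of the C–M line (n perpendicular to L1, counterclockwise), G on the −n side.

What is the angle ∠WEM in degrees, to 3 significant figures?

8.69°

Tangency of A1 to both parallel lines with radius 3.7 puts E and G at C ± 3.7·n: E = (-0.0839, 3.70), G = (0.0839, -3.70). Equal radii place W and K the same way about M: W = M + 3.7·n = (24.1, 4.25), K = M − 3.7·n = (24.3, -3.15). Then cos ∠WEM = EW·EM / (|EW||EM|), giving 8.69°.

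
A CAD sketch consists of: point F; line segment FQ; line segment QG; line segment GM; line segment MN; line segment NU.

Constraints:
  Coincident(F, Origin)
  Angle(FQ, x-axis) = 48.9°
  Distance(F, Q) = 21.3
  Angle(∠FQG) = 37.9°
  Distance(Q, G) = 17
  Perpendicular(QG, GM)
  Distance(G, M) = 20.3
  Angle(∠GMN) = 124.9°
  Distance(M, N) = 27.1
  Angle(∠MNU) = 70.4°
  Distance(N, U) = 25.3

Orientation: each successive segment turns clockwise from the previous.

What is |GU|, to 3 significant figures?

31.1

∠GMN = 124.9° gives MN at 122° from the x-axis; with |MN| = 27.1, N = (-21.5, 23.3). ∠MNU = 70.4° gives NU at 12.1° from the x-axis; with |NU| = 25.3, U = (3.28, 28.6). Then |GU| = |U − G| = 31.1.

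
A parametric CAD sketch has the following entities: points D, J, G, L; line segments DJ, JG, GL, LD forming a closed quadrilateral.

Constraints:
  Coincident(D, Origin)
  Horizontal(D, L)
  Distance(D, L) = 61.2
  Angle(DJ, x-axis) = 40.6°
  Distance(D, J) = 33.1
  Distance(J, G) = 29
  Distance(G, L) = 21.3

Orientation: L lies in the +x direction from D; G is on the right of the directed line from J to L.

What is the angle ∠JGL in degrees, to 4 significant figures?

112.4°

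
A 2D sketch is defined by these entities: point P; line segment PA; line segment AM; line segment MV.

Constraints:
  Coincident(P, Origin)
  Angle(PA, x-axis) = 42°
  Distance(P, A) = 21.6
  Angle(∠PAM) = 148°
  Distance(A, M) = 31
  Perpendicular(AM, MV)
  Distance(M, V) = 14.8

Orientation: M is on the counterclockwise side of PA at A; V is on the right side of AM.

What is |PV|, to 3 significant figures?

55.9

∠PAM = 148.0°, so AM runs at 42.0° + (180° − 148.0°) = 74.0° from the x-axis; with |AM| = 31.0, M = A + 31.0·(cos 74.0°, sin 74.0°) = (24.6, 44.3). The perpendicularity gives MV at right angles to AM; with |MV| = 14.8 on the right of AM, V = M + 14.8·(0.961, -0.276) = (38.8, 40.2). Then |PV| = |V − P| = 55.9.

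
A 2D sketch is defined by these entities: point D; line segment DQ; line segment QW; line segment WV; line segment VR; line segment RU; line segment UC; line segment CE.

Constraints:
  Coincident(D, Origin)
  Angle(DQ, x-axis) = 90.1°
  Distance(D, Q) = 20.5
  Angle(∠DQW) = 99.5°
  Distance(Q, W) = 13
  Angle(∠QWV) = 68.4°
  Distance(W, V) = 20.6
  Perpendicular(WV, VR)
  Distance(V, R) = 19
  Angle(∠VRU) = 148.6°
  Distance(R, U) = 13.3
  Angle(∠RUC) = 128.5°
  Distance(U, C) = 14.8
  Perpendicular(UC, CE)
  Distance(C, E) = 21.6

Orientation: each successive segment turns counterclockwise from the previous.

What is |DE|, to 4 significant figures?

28.67

∠RUC = 128.5° gives UC at 95.10° from the x-axis; with |UC| = 14.8, C = (18.38, 30.42). UC is perpendicular to CE, so CE runs at -174.9°; with |CE| = 21.6, E = (-3.136, 28.50). Then |DE| = |E − D| = 28.67.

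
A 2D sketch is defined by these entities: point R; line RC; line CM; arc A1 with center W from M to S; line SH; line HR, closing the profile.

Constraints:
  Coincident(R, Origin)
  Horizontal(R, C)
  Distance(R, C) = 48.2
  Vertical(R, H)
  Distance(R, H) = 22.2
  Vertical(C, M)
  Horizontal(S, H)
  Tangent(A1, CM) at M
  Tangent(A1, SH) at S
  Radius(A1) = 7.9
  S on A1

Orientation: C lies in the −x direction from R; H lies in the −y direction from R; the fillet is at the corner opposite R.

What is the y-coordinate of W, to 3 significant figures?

-14.3

R is at the origin; RC is horizontal with |RC| = 48.2 and C on the −x side, so C = (-48.2, 0.00). R and H share the same x with |RH| = 22.2 and H on the −y side, so H = (0.00, -22.2). The virtual corner opposite R is at (-48.2, -22.2). The tangent condition forces WM to be normal to CM and since A1 is tangent to SH there, WS ⟂ SH, with radius 7.9, so the center W sits 7.9 in from both sides at W = (-40.3, -14.3). So W.y = -14.3.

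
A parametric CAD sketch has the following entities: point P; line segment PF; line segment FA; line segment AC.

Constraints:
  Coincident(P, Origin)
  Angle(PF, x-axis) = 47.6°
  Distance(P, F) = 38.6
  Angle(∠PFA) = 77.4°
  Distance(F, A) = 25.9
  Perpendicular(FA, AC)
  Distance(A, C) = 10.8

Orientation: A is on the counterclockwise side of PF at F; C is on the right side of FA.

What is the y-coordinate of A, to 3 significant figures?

41.4

P is at the origin; PF runs at 47.6° with length 38.6, so F = 38.6·(cos 47.6°, sin 47.6°) = (26.0, 28.5). ∠PFA = 77.4°, so FA runs at 47.6° + (180° − 77.4°) = 150° from the x-axis; with |FA| = 25.9, A = F + 25.9·(cos 150°, sin 150°) = (3.55, 41.4). So A.y = 41.4.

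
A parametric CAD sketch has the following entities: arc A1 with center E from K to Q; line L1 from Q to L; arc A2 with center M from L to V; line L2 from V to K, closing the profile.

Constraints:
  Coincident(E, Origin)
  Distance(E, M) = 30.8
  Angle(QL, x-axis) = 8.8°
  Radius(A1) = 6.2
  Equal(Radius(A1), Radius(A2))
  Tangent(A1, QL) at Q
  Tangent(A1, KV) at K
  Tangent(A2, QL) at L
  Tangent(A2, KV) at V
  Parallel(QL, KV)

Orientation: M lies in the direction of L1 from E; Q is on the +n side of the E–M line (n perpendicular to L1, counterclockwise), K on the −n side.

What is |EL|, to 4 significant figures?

31.42

The slot axis is L1's direction at 8.8°, so u = (cos 8.8°, sin 8.8°) = (0.9882, 0.1530) and n = (−sin 8.8°, cos 8.8°) = (-0.1530, 0.9882). E is at the origin and M lies 30.8 along u from E, so M = 30.8·u = (30.44, 4.712). Tangency of A1 to both parallel lines with radius 6.2 puts Q and K at E ± 6.2·n: Q = (-0.9485, 6.127), K = (0.9485, -6.127). Equal radii place L and V the same way about M: L = M + 6.2·n = (29.49, 10.84), V = M − 6.2·n = (31.39, -1.415). Then |EL| = |L − E| = 31.42.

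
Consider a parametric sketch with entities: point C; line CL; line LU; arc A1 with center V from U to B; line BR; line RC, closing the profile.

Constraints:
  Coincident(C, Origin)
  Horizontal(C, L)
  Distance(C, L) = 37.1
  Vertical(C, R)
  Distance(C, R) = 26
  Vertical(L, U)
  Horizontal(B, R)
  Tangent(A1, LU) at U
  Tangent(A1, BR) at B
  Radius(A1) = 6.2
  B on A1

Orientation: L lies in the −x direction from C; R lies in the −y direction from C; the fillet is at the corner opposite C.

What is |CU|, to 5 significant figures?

42.053

C is at the origin; C and L share the same y with |CL| = 37.1 and L on the −x side, so L = (-37.100, 0.0000). C and R share the same x with |CR| = 26.0 and R on the −y side, so R = (0.0000, -26.000). The virtual corner opposite C is at (-37.100, -26.000). A1 meets LU tangentially, so VU is at right angles to LU and A1 meets BR tangentially, so VB is at right angles to BR, with radius 6.2, so the center V sits 6.2 in from both sides at V = (-30.900, -19.800). That places the tangent points at U = (-37.100, -19.800) on LU and B = (-30.900, -26.000) on BR. Then |CU| = |U − C| = 42.053.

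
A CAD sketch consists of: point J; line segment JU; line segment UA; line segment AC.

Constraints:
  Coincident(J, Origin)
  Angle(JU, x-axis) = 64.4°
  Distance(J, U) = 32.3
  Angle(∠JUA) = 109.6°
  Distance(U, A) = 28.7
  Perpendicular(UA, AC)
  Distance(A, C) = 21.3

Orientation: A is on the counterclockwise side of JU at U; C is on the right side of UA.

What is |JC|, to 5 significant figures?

65.106

J is at the origin; JU runs at 64.4° with length 32.3, so U = 32.3·(cos 64.4°, sin 64.4°) = (13.956, 29.129). ∠JUA = 109.6°, so UA runs at 64.4° + (180° − 109.6°) = 134.80° from the x-axis; with |UA| = 28.7, A = U + 28.7·(cos 134.80°, sin 134.80°) = (-6.2666, 49.494). The perpendicularity gives AC at right angles to UA; with |AC| = 21.3 on the right of UA, C = A + 21.3·(0.70957, 0.70463) = (8.8472, 64.503). Then |JC| = |C − J| = 65.106.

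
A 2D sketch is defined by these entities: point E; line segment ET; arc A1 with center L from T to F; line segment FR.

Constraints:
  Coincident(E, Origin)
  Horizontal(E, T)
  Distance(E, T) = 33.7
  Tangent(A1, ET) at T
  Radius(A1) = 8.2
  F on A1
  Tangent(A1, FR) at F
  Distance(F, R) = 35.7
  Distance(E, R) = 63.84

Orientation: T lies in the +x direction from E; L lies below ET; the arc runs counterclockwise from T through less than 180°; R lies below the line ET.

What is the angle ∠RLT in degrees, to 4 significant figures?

156.6°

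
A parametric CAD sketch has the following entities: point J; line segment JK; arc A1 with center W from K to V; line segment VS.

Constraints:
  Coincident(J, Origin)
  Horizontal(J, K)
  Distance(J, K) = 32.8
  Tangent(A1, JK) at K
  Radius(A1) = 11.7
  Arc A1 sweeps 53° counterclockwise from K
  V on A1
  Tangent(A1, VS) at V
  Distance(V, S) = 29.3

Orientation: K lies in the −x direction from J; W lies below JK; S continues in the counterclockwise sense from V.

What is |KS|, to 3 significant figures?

38.9

J is at the origin; JK is horizontal with |JK| = 32.8 and K on the −x side, so K = (-32.8, 0.00). Tangency of A1 to JK means the radius WK is perpendicular to JK, so W = K + (0, -11.7) = (-32.8, -11.7). On A1, K sits at bearing 90° from W; a 53° counterclockwise sweep puts V at bearing 143°, so V = W + 11.7·(cos 143°, sin 143°) = (-42.1, -4.66). A1 meets VS tangentially, so WV is at right angles to VS, so VS runs along (−sin 143°, cos 143°); with |VS| = 29.3, S = (-59.8, -28.1). Then |KS| = |S − K| = 38.9.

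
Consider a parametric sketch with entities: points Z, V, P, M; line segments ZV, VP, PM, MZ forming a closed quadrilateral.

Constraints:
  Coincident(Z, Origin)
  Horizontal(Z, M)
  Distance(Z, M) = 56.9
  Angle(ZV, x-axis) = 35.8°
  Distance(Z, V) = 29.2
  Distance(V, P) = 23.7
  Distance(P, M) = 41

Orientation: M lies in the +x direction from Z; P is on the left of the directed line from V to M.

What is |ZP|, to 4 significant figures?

52.25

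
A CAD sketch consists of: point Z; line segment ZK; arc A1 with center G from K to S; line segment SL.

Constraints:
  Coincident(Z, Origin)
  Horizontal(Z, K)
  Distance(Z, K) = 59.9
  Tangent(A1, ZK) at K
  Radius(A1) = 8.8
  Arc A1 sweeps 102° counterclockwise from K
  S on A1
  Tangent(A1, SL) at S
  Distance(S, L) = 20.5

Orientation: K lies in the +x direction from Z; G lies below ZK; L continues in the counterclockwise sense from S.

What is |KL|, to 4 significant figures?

30.99

Z is at the origin; Z and K share the same y with |ZK| = 59.9 and K on the +x side, so K = (59.90, 0.000). The tangent condition forces GK to be normal to ZK, so G = K + (0, -8.8) = (59.90, -8.800). On A1, K sits at bearing 90° from G; a 102° counterclockwise sweep puts S at bearing 192°, so S = G + 8.8·(cos 192°, sin 192°) = (51.29, -10.63). The tangent condition forces GS to be normal to SL, so SL runs along (−sin 192°, cos 192°); with |SL| = 20.5, L = (55.55, -30.68). Then |KL| = |L − K| = 30.99.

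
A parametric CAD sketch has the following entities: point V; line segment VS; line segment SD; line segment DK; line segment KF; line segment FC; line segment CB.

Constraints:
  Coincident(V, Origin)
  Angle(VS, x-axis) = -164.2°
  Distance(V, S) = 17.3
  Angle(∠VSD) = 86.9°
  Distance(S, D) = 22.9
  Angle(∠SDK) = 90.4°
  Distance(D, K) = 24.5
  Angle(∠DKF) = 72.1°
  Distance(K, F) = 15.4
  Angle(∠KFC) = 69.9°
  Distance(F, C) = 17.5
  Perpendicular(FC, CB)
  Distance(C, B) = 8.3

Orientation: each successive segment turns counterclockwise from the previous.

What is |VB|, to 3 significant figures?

25.5

V is at the origin; VS runs at -164.2° with length 17.3, so S = (-16.6, -4.71). ∠VSD = 86.9° gives SD at -71.1° from the x-axis; with |SD| = 22.9, D = (-9.23, -26.4). ∠SDK = 90.4° gives DK at 18.5° from the x-axis; with |DK| = 24.5, K = (14.0, -18.6). ∠DKF = 72.1° gives KF at 126° from the x-axis; with |KF| = 15.4, F = (4.87, -6.21). ∠KFC = 69.9° gives FC at -124° from the x-axis; with |FC| = 17.5, C = (-4.79, -20.8). The perpendicularity gives CB at right angles to FC, so CB runs at -33.5°; with |CB| = 8.3, B = (2.13, -25.4). Then |VB| = |B − V| = 25.5.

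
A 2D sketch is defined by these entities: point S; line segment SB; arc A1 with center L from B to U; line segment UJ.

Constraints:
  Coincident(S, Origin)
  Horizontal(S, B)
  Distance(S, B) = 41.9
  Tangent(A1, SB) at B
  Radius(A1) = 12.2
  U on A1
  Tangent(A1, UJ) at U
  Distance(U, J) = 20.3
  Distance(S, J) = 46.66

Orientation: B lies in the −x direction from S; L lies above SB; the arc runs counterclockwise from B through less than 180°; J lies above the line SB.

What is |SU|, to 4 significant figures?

32.76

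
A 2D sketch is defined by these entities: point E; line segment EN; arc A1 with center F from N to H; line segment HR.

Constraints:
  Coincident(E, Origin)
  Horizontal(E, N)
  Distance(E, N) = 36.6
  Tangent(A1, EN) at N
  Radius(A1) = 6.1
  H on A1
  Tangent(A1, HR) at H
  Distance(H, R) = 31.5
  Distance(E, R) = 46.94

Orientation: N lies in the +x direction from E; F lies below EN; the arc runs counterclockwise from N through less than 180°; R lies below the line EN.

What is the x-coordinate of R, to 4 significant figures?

28.65

Checks: E.y = 0.00, N.y = 0.00 ✓; |FN| = 6.100 ✓; |FH| = 6.100 ✓; ∠(FH, HR) = 90.00° ✓; |HR| = 31.50 ✓; |ER| = 46.94 ✓.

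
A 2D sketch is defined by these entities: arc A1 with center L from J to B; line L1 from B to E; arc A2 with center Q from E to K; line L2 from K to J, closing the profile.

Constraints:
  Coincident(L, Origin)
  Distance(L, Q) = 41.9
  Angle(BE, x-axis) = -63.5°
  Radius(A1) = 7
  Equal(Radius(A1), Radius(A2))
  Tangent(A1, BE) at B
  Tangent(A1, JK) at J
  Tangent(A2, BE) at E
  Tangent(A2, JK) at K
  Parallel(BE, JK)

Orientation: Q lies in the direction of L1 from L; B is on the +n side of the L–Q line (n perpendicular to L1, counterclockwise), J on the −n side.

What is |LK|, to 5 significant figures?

42.481

Tangency of A1 to both parallel lines with radius 7.0 puts B and J at L ± 7.0·n: B = (6.2645, 3.1234), J = (-6.2645, -3.1234). Equal radii place E and K the same way about Q: E = Q + 7.0·n = (24.960, -34.374), K = Q − 7.0·n = (12.431, -40.621). Then |LK| = |K − L| = 42.481.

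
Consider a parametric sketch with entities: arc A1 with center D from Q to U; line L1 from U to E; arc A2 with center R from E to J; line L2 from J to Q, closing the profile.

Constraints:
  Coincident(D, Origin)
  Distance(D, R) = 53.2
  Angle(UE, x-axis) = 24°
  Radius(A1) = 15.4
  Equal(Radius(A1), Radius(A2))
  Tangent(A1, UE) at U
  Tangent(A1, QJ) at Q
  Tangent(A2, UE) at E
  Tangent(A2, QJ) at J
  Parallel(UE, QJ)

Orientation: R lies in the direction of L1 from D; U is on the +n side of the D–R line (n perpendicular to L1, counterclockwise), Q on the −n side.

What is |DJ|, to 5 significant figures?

55.384

The slot axis is L1's direction at 24.0°, so u = (cos 24.0°, sin 24.0°) = (0.91355, 0.40674) and n = (−sin 24.0°, cos 24.0°) = (-0.40674, 0.91355). D is at the origin and R lies 53.2 along u from D, so R = 53.2·u = (48.601, 21.638). Tangency of A1 to both parallel lines with radius 15.4 puts U and Q at D ± 15.4·n: U = (-6.2637, 14.069), Q = (6.2637, -14.069). Equal radii place E and J the same way about R: E = R + 15.4·n = (42.337, 35.707), J = R − 15.4·n = (54.864, 7.5698). Then |DJ| = |J − D| = 55.384.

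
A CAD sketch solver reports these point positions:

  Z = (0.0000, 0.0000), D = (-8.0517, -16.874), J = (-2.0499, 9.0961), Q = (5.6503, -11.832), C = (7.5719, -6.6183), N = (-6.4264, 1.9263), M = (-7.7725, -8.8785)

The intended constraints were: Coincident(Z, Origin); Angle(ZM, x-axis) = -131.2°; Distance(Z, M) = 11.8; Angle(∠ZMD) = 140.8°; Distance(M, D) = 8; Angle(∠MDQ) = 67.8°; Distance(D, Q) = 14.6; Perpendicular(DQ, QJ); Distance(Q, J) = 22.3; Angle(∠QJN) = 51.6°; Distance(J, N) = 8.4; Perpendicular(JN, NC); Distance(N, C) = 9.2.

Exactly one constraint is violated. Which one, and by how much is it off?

Distance(N, C) = 9.2 — off by 7.20.

Z = (0.00, 0.00) ✓; ZM at -131.2° ✓; |ZM| = 11.80 ✓; ∠ZMD = 140.8° ✓; |MD| = 8.000 ✓; ∠MDQ = 67.80° ✓; |DQ| = 14.60 ✓; ∠(DQ, QJ) = 90.00° ✓; |QJ| = 22.30 ✓; ∠QJN = 51.60° ✓; |JN| = 8.400 ✓; ∠(JN, NC) = 90.00° ✓; |NC| = 16.40 ✗.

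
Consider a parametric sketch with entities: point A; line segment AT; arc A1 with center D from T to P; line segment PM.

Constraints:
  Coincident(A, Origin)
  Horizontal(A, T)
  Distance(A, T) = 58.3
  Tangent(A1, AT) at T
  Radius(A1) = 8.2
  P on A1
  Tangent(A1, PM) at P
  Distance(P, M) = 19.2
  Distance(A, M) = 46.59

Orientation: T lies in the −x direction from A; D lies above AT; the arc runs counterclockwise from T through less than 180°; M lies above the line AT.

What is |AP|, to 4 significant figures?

51.34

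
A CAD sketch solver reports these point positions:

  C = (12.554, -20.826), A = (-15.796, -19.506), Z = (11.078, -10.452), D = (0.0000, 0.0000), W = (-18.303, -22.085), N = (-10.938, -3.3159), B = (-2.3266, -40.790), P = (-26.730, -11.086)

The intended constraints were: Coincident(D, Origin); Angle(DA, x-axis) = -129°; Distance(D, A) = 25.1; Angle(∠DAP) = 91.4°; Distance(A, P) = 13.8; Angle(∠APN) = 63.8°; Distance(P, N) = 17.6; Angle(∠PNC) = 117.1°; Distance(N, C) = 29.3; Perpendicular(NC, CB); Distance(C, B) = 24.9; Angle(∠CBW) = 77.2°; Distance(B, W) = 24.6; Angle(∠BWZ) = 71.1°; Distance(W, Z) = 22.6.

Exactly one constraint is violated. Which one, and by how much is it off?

Distance(W, Z) = 22.6 — off by 9.00.

D = (0.00, 0.00) ✓; DA at -129.0° ✓; |DA| = 25.10 ✓; ∠DAP = 91.40° ✓; |AP| = 13.80 ✓; ∠APN = 63.80° ✓; |PN| = 17.60 ✓; ∠PNC = 117.1° ✓; |NC| = 29.30 ✓; ∠(NC, CB) = 90.00° ✓; |CB| = 24.90 ✓; ∠CBW = 77.20° ✓; |BW| = 24.60 ✓; ∠BWZ = 71.10° ✓; |WZ| = 31.60 ✗.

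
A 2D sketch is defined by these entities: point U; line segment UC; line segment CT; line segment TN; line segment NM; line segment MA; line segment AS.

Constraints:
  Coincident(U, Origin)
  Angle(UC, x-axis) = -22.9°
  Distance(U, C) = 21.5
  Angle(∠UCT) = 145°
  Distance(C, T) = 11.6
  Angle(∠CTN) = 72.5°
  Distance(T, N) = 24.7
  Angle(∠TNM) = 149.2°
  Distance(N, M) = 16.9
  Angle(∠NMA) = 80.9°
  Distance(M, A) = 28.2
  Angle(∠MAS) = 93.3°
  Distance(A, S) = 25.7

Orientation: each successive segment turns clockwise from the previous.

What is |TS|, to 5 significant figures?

14.973

∠NMA = 80.9° gives MA at 64.700° from the x-axis; with |MA| = 28.2, A = (-2.1102, 5.7912). ∠MAS = 93.3° gives AS at -22.000° from the x-axis; with |AS| = 25.7, S = (21.718, -3.8362). Then |TS| = |S − T| = 14.973.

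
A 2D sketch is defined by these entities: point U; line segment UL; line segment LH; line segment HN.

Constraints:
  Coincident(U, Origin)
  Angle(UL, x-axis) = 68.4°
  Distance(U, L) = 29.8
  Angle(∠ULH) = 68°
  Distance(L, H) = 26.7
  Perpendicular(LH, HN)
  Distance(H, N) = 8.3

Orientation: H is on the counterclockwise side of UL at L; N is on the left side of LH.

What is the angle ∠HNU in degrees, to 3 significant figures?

141°

U is at the origin; UL runs at 68.4° with length 29.8, so L = 29.8·(cos 68.4°, sin 68.4°) = (11.0, 27.7). ∠ULH = 68.0°, so LH runs at 68.4° + (180° − 68.0°) = 180° from the x-axis; with |LH| = 26.7, H = L + 26.7·(cos 180°, sin 180°) = (-15.7, 27.5). The perpendicularity gives HN at right angles to LH; with |HN| = 8.3 on the left of LH, N = H + 8.3·(0.00698, -1.00) = (-15.7, 19.2). Then cos ∠HNU = NH·NU / (|NH||NU|), giving 141°.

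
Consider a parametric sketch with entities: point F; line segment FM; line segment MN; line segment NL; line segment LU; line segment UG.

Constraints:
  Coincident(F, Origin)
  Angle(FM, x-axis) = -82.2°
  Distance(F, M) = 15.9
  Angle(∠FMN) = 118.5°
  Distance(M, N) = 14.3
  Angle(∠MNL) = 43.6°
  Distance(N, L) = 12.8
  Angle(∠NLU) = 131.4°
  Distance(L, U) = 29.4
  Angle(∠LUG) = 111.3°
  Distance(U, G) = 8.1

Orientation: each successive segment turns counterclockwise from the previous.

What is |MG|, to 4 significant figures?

26.57

F is at the origin; FM runs at -82.2° with length 15.9, so M = (2.158, -15.75). ∠FMN = 118.5° gives MN at -20.70° from the x-axis; with |MN| = 14.3, N = (15.53, -20.81). ∠MNL = 43.6° gives NL at 115.7° from the x-axis; with |NL| = 12.8, L = (9.984, -9.274). ∠NLU = 131.4° gives LU at 164.3° from the x-axis; with |LU| = 29.4, U = (-18.32, -1.318). ∠LUG = 111.3° gives UG at -127.0° from the x-axis; with |UG| = 8.1, G = (-23.19, -7.787). Then |MG| = |G − M| = 26.57.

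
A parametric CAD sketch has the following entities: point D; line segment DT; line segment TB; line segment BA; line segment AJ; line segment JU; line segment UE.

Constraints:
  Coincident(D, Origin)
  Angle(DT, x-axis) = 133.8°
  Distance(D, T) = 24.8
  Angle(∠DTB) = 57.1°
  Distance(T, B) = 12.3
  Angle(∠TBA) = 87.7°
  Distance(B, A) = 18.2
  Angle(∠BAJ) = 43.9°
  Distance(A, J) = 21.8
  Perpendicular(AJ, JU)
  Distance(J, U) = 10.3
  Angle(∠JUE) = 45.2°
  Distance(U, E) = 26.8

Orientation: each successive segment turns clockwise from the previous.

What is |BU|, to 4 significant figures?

8.990

∠BAJ = 43.9° gives AJ at 142.5° from the x-axis; with |AJ| = 21.8, J = (-19.66, 15.50). AJ is perpendicular to JU, so JU runs at 52.50°; with |JU| = 10.3, U = (-13.39, 23.67). Then |BU| = |U − B| = 8.990.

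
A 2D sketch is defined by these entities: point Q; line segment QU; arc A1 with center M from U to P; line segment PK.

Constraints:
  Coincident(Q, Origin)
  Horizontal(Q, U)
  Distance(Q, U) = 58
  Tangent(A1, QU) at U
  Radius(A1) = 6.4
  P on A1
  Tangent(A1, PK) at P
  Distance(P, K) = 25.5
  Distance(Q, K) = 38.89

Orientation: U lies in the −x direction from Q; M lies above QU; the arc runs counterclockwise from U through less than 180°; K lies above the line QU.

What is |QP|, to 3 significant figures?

53.9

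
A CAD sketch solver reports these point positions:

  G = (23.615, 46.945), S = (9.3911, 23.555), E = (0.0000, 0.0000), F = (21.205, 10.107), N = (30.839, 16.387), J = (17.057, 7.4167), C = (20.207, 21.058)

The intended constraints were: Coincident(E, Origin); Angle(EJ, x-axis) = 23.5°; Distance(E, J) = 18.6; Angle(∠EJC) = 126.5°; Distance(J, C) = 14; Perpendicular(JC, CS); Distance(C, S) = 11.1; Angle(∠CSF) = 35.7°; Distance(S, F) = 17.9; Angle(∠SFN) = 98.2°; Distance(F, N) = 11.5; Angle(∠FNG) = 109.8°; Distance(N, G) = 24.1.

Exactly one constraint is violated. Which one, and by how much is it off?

Distance(N, G) = 24.1 — off by 7.30.

E = (0.00, 0.00) ✓; EJ at 23.50° ✓; |EJ| = 18.60 ✓; ∠EJC = 126.5° ✓; |JC| = 14.00 ✓; ∠(JC, CS) = 90.00° ✓; |CS| = 11.10 ✓; ∠CSF = 35.70° ✓; |SF| = 17.90 ✓; ∠SFN = 98.20° ✓; |FN| = 11.50 ✓; ∠FNG = 109.8° ✓; |NG| = 31.40 ✗.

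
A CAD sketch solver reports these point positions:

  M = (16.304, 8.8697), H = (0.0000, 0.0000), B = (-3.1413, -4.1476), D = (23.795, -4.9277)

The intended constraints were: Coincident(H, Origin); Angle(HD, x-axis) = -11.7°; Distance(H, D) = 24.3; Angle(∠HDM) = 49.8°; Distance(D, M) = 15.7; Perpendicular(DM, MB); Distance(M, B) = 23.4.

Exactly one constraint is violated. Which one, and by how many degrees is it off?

Perpendicular(DM, MB) — off by 5.30°.

H = (0.00, 0.00) ✓; HD at -11.70° ✓; |HD| = 24.30 ✓; ∠HDM = 49.80° ✓; |DM| = 15.70 ✓; ∠(DM, MB) = 95.30° ✗; |MB| = 23.40 ✓.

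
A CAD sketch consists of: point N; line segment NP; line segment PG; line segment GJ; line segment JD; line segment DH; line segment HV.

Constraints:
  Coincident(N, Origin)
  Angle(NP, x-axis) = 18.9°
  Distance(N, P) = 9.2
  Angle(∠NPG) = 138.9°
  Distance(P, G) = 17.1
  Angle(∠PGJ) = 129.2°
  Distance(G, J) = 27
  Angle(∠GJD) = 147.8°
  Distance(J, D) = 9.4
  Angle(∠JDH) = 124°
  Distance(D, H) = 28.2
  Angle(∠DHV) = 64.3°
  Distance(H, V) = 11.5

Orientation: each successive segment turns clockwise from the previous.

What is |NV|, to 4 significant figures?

36.34

N is at the origin; NP runs at 18.9° with length 9.2, so P = (8.704, 2.980). ∠NPG = 138.9° gives PG at -22.20° from the x-axis; with |PG| = 17.1, G = (24.54, -3.481). ∠PGJ = 129.2° gives GJ at -73.00° from the x-axis; with |GJ| = 27.0, J = (32.43, -29.30). ∠GJD = 147.8° gives JD at -105.2° from the x-axis; with |JD| = 9.4, D = (29.97, -38.37). ∠JDH = 124.0° gives DH at -161.2° from the x-axis; with |DH| = 28.2, H = (3.270, -47.46). ∠DHV = 64.3° gives HV at 83.10° from the x-axis; with |HV| = 11.5, V = (4.652, -36.04). Then |NV| = |V − N| = 36.34.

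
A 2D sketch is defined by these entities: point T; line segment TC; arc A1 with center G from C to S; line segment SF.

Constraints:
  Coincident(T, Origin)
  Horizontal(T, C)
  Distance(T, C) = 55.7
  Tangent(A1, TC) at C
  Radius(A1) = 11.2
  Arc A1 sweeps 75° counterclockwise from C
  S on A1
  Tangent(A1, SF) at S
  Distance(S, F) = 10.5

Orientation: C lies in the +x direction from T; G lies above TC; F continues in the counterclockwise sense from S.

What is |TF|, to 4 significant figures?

71.65

T is at the origin; T and C share the same y with |TC| = 55.7 and C on the +x side, so C = (55.70, 0.000). Since A1 is tangent to TC there, GC ⟂ TC, so G = C + (0, 11.2) = (55.70, 11.20). On A1, C sits at bearing -90° from G; a 75° counterclockwise sweep puts S at bearing -15°, so S = G + 11.2·(cos -15°, sin -15°) = (66.52, 8.301). Since A1 is tangent to SF there, GS ⟂ SF, so SF runs along (−sin -15°, cos -15°); with |SF| = 10.5, F = (69.24, 18.44). Then |TF| = |F − T| = 71.65.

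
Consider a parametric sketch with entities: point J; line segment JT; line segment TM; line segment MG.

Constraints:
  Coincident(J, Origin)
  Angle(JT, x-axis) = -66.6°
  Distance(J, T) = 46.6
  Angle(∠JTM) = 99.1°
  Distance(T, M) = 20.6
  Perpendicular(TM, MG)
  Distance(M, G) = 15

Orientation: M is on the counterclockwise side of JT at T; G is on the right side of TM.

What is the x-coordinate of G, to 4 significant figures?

42.17

J is at the origin; JT runs at -66.6° with length 46.6, so T = 46.6·(cos -66.6°, sin -66.6°) = (18.51, -42.77). ∠JTM = 99.1°, so TM runs at -66.6° + (180° − 99.1°) = 14.30° from the x-axis; with |TM| = 20.6, M = T + 20.6·(cos 14.30°, sin 14.30°) = (38.47, -37.68). The perpendicularity gives MG at right angles to TM; with |MG| = 15.0 on the right of TM, G = M + 15.0·(0.2470, -0.9690) = (42.17, -52.21). So G.x = 42.17.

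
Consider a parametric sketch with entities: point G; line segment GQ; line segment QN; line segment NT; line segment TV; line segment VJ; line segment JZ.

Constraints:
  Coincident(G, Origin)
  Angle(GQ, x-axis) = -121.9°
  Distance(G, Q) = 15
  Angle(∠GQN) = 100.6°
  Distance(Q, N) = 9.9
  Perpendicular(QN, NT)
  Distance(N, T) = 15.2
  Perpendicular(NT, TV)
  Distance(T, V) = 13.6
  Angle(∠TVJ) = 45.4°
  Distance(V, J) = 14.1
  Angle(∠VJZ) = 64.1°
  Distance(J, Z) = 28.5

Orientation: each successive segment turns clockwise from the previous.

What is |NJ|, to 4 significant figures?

6.350

G is at the origin; GQ runs at -121.9° with length 15.0, so Q = (-7.927, -12.73). ∠GQN = 100.6° gives QN at 158.7° from the x-axis; with |QN| = 9.9, N = (-17.15, -9.138). QN ⟂ NT, so NT runs at 68.70°; with |NT| = 15.2, T = (-11.63, 5.023). The perpendicularity gives TV at right angles to NT, so TV runs at -21.30°; with |TV| = 13.6, V = (1.042, 0.08310). ∠TVJ = 45.4° gives VJ at -155.9° from the x-axis; with |VJ| = 14.1, J = (-11.83, -5.674). Then |NJ| = |J − N| = 6.350.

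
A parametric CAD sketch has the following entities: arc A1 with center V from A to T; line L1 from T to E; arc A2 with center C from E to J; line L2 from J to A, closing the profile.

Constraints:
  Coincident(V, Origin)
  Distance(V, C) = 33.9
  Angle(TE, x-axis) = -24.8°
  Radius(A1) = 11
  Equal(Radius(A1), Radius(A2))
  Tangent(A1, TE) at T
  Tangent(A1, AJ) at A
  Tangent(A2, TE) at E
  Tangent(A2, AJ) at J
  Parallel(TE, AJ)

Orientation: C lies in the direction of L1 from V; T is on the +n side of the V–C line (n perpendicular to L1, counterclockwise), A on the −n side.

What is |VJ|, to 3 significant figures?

35.6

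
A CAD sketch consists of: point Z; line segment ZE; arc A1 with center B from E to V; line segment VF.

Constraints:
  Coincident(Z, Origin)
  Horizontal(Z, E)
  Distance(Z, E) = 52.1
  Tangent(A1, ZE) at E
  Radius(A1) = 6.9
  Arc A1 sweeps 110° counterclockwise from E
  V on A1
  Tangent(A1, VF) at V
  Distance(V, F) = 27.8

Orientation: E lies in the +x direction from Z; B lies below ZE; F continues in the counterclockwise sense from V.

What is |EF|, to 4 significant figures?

35.51

Z is at the origin; Z and E share the same y with |ZE| = 52.1 and E on the +x side, so E = (52.10, 0.000). A1 meets ZE tangentially, so BE is at right angles to ZE, so B = E + (0, -6.9) = (52.10, -6.900). On A1, E sits at bearing 90° from B; a 110° counterclockwise sweep puts V at bearing 200°, so V = B + 6.9·(cos 200°, sin 200°) = (45.62, -9.260). A1 meets VF tangentially, so BV is at right angles to VF, so VF runs along (−sin 200°, cos 200°); with |VF| = 27.8, F = (55.12, -35.38). Then |EF| = |F − E| = 35.51.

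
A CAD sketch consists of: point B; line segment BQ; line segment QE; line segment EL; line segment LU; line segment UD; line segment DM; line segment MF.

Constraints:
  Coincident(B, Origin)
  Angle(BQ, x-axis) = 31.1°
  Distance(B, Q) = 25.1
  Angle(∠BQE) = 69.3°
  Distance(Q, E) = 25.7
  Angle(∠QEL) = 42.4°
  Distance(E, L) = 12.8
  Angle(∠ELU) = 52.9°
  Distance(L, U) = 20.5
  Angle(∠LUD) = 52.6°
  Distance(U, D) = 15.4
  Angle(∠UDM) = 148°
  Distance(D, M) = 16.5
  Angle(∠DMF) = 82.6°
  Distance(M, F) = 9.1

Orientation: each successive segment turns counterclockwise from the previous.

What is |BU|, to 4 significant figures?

35.68

B is at the origin; BQ runs at 31.1° with length 25.1, so Q = (21.49, 12.96). ∠BQE = 69.3° gives QE at 141.8° from the x-axis; with |QE| = 25.7, E = (1.296, 28.86). ∠QEL = 42.4° gives EL at -80.60° from the x-axis; with |EL| = 12.8, L = (3.386, 16.23). ∠ELU = 52.9° gives LU at 46.50° from the x-axis; with |LU| = 20.5, U = (17.50, 31.10). Then |BU| = |U − B| = 35.68.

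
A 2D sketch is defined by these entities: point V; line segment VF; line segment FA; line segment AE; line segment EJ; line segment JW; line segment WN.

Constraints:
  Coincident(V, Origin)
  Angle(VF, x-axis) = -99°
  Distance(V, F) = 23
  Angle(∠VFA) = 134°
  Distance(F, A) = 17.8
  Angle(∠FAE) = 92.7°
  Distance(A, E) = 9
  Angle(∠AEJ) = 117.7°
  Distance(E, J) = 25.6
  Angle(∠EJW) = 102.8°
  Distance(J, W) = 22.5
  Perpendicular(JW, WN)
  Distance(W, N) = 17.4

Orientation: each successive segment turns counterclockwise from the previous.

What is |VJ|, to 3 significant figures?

13.3

V is at the origin; VF runs at -99.0° with length 23.0, so F = (-3.60, -22.7). ∠VFA = 134.0° gives FA at -53.0° from the x-axis; with |FA| = 17.8, A = (7.11, -36.9). ∠FAE = 92.7° gives AE at 34.3° from the x-axis; with |AE| = 9.0, E = (14.5, -31.9). ∠AEJ = 117.7° gives EJ at 96.6° from the x-axis; with |EJ| = 25.6, J = (11.6, -6.43). Then |VJ| = |J − V| = 13.3.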